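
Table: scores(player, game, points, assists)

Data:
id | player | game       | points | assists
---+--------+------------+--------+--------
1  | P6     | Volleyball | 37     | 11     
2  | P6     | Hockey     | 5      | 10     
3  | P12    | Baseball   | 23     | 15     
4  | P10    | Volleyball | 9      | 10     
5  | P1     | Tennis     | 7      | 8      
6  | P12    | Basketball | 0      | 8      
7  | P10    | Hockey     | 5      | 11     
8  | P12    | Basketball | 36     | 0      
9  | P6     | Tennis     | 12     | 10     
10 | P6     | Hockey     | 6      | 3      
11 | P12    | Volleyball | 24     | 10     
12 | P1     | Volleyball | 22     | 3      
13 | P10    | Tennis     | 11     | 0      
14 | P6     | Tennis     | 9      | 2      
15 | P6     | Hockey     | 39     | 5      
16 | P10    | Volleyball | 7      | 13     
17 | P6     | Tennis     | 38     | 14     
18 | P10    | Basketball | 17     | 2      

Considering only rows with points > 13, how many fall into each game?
SELECT game, COUNT(*)
FROM scores
WHERE points > 13
GROUP BY game

Note: WHERE filters rows before grouping.

Result:
  Baseball: 1
  Basketball: 2
  Hockey: 1
  Tennis: 1
  Volleyball: 3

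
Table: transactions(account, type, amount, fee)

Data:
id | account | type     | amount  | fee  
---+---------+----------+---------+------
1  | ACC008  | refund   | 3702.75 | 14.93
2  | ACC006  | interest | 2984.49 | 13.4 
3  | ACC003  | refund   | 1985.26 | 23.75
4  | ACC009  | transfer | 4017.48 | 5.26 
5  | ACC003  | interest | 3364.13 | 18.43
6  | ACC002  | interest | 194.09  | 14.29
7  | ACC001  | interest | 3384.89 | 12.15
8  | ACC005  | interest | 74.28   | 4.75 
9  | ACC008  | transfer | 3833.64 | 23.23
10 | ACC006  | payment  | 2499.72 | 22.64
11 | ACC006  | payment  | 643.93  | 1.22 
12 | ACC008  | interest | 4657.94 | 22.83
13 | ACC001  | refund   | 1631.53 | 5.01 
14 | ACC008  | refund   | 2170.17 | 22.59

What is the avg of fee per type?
SELECT type, AVG(fee) as result
FROM transactions
GROUP BY type

Result:
  interest: 14.31
  payment: 11.93
  refund: 16.57
  transfer: 14.25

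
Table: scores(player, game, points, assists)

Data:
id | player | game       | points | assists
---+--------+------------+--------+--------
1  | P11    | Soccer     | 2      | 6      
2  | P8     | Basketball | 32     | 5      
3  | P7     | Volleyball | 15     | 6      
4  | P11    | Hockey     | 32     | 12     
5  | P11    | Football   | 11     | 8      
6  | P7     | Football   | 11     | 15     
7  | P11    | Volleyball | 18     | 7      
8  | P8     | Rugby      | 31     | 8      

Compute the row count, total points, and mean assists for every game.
SELECT game,
       COUNT(*) as cnt,
       SUM(points) as total_points,
       AVG(assists) as avg_assists
FROM scores
GROUP BY game

Result:
  Basketball: 1 records, 32 total points, 5.00 avg assists
  Football: 2 records, 22 total points, 11.50 avg assists
  Hockey: 1 records, 32 total points, 12.00 avg assists
  Rugby: 1 records, 31 total points, 8.00 avg assists
  Soccer: 1 records, 2 total points, 6.00 avg assists
  Volleyball: 2 records, 33 total points, 6.50 avg assists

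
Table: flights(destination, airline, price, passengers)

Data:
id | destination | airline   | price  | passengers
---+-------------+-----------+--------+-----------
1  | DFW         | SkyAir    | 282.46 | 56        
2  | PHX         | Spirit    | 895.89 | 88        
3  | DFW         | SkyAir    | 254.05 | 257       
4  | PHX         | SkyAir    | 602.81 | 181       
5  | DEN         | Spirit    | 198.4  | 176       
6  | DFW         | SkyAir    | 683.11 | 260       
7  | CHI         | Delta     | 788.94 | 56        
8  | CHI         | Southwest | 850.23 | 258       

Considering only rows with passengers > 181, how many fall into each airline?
SELECT airline, COUNT(*)
FROM flights
WHERE passengers > 181
GROUP BY airline

Note: WHERE filters rows before grouping.

Result:
  SkyAir: 2
  Southwest: 1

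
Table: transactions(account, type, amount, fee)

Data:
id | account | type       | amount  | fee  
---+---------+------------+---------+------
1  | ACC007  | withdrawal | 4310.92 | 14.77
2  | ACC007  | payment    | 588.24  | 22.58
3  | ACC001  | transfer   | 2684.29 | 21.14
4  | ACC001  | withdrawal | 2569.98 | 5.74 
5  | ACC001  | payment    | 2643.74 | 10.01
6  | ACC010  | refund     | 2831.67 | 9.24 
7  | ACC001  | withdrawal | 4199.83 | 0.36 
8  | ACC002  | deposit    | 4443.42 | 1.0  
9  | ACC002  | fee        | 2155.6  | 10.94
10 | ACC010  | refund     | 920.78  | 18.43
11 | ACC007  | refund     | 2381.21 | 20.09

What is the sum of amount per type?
SELECT type, SUM(amount) as result
FROM transactions
GROUP BY type

Result:
  deposit: 4443.42
  fee: 2155.60
  payment: 3231.98
  refund: 6133.66
  transfer: 2684.29
  withdrawal: 11080.73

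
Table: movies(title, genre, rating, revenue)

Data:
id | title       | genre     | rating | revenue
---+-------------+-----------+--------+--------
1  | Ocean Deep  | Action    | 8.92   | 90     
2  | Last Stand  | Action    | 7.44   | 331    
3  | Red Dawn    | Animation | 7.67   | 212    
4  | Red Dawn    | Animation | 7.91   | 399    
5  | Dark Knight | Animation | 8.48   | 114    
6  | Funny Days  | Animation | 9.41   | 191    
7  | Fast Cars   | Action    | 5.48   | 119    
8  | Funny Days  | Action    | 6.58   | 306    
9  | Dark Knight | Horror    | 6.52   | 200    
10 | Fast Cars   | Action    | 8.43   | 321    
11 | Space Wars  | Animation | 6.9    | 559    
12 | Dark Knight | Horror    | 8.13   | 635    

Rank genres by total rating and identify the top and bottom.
SELECT genre, SUM(rating)
FROM movies
GROUP BY genre
ORDER BY SUM(rating)

All groups:
  Horror: 14.65
  Action: 36.85
  Animation: 40.37

Highest: Animation (40.37)
Lowest: Horror (14.65)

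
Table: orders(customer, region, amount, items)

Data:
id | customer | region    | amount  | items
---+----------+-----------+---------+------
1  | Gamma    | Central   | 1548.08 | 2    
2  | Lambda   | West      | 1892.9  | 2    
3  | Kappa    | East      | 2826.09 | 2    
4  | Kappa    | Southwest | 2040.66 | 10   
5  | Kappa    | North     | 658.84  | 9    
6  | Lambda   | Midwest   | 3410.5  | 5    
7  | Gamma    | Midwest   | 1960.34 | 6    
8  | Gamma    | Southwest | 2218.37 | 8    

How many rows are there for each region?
SELECT region, COUNT(*) as count
FROM orders
GROUP BY region

Result:
  Central: 1
  East: 1
  Midwest: 2
  North: 1
  Southwest: 2
  West: 1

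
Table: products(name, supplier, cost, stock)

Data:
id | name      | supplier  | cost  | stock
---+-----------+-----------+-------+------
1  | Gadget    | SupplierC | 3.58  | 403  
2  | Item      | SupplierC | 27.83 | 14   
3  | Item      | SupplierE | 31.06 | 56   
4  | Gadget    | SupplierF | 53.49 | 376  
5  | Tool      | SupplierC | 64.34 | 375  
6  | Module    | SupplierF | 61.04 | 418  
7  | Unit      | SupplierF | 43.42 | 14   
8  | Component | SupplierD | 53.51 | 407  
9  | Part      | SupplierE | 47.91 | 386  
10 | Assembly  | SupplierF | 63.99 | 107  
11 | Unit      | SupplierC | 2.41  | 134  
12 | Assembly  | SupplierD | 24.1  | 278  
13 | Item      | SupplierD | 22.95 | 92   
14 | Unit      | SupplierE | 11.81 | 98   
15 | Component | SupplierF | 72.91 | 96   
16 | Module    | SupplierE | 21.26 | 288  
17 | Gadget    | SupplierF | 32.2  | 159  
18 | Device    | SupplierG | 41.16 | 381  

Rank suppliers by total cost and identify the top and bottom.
SELECT supplier, SUM(cost)
FROM products
GROUP BY supplier
ORDER BY SUM(cost)

All groups:
  SupplierG: 41.16
  SupplierC: 98.16
  SupplierD: 100.56
  SupplierE: 112.04
  SupplierF: 327.05

Highest: SupplierF (327.05)
Lowest: SupplierG (41.16)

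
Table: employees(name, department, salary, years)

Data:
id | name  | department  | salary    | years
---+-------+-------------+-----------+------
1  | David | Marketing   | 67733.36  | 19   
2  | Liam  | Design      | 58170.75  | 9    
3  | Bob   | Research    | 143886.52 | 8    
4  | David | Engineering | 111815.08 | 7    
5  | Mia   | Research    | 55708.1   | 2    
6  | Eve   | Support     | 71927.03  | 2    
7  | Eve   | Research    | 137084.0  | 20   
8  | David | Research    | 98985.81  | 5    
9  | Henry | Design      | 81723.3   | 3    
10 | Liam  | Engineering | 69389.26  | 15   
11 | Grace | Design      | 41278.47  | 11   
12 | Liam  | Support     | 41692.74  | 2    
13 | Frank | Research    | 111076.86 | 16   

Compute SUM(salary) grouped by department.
SELECT department, SUM(salary) as result
FROM employees
GROUP BY department

Result:
  Design: 181172.52
  Engineering: 181204.34
  Marketing: 67733.36
  Research: 546741.29
  Support: 113619.77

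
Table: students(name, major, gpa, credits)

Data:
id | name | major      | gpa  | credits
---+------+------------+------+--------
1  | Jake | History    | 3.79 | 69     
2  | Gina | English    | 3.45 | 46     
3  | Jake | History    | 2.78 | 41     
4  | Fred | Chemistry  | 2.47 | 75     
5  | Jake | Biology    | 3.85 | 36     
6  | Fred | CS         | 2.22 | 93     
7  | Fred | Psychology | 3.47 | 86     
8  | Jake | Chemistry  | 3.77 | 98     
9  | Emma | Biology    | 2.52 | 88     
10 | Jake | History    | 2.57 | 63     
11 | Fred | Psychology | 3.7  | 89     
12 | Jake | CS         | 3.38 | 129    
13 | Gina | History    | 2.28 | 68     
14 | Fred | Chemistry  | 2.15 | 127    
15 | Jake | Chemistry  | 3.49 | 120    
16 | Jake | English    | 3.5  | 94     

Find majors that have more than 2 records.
SELECT major, COUNT(*) as cnt
FROM students
GROUP BY major
HAVING COUNT(*) > 2

Result:
  Chemistry: 4
  History: 4

Note: HAVING filters groups after aggregation, WHERE filters rows before.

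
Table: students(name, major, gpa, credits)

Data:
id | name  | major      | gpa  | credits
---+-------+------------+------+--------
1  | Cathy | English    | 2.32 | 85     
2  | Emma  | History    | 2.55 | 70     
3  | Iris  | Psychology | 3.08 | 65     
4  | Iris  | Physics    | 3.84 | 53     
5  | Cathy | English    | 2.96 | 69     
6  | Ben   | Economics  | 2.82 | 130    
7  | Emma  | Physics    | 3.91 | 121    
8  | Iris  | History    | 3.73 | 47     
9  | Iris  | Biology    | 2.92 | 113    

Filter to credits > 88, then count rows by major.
SELECT major, COUNT(*)
FROM students
WHERE credits > 88
GROUP BY major

Note: WHERE filters rows before grouping.

Result:
  Biology: 1
  Economics: 1
  Physics: 1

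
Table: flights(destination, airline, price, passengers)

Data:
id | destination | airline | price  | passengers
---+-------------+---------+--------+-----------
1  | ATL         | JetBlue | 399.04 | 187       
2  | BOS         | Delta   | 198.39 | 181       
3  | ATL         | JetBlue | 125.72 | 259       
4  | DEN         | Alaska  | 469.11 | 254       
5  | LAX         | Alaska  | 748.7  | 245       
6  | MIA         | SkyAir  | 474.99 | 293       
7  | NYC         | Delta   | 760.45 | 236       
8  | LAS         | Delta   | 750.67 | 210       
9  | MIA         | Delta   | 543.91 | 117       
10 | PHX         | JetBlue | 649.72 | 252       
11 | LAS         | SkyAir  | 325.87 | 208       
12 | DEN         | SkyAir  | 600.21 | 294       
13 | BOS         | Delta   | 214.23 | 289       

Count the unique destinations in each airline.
SELECT airline, COUNT(DISTINCT destination)
FROM flights
GROUP BY airline

Result:
  Alaska: 2 distinct
  Delta: 4 distinct
  JetBlue: 2 distinct
  SkyAir: 3 distinct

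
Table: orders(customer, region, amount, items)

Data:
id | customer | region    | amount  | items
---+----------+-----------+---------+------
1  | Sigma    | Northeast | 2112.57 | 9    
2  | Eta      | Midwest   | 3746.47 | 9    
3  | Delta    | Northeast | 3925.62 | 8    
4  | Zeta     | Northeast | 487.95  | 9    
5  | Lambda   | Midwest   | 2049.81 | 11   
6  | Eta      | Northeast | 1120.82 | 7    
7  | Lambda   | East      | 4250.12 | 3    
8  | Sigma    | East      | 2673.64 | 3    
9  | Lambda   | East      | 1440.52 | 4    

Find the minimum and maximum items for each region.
SELECT region, MIN(items), MAX(items)
FROM orders
GROUP BY region

Result:
  East: min=3, max=4
  Midwest: min=9, max=11
  Northeast: min=7, max=9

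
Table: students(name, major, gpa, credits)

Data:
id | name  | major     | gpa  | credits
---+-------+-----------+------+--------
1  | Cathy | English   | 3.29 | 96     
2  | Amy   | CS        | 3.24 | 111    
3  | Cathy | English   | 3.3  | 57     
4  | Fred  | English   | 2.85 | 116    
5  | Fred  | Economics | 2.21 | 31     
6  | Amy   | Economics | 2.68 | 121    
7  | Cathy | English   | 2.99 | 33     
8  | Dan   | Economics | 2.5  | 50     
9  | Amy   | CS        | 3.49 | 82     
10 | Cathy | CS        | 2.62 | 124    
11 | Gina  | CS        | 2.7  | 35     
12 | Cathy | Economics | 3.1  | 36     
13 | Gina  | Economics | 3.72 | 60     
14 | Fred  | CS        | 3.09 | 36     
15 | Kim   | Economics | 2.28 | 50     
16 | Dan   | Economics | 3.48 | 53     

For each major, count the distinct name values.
SELECT major, COUNT(DISTINCT name)
FROM students
GROUP BY major

Result:
  CS: 4 distinct
  Economics: 6 distinct
  English: 2 distinct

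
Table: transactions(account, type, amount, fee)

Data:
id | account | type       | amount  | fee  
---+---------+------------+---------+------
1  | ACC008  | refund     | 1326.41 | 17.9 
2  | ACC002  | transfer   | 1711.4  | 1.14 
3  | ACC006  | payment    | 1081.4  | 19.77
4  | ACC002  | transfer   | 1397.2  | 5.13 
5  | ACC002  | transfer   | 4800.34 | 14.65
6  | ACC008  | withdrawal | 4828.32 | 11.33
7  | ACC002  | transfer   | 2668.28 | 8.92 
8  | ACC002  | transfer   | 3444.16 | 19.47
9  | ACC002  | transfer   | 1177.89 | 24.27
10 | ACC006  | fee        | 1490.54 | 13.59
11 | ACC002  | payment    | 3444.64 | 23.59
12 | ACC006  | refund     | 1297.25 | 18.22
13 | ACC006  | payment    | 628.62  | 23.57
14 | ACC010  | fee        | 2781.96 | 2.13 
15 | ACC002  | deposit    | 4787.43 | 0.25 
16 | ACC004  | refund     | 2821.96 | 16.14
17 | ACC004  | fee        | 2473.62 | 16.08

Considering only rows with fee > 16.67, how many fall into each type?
SELECT type, COUNT(*)
FROM transactions
WHERE fee > 16.67
GROUP BY type

Note: WHERE filters rows before grouping.

Result:
  payment: 3
  refund: 2
  transfer: 2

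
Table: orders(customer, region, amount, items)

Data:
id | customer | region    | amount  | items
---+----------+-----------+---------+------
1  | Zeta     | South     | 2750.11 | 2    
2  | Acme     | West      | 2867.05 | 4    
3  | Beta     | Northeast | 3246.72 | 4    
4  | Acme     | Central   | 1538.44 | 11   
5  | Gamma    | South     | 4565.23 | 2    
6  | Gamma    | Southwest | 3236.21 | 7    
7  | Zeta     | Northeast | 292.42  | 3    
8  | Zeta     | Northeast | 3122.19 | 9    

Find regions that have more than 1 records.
SELECT region, COUNT(*) as cnt
FROM orders
GROUP BY region
HAVING COUNT(*) > 1

Result:
  Northeast: 3
  South: 2

Note: HAVING filters groups after aggregation, WHERE filters rows before.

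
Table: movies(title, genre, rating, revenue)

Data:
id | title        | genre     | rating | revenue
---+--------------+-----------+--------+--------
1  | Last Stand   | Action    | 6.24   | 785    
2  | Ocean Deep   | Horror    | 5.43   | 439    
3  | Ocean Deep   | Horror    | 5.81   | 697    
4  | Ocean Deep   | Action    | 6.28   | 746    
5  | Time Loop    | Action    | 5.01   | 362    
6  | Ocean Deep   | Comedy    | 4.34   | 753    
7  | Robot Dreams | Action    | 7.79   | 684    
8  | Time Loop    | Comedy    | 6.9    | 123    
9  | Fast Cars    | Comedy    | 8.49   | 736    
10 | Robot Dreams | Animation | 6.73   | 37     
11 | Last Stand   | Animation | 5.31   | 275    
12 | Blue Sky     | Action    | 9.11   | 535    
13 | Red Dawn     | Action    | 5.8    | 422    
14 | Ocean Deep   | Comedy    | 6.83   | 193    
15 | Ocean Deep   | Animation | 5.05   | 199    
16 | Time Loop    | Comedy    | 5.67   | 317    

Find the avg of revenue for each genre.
SELECT genre, AVG(revenue) as result
FROM movies
GROUP BY genre

Result:
  Action: 589.00
  Animation: 170.33
  Comedy: 424.40
  Horror: 568.00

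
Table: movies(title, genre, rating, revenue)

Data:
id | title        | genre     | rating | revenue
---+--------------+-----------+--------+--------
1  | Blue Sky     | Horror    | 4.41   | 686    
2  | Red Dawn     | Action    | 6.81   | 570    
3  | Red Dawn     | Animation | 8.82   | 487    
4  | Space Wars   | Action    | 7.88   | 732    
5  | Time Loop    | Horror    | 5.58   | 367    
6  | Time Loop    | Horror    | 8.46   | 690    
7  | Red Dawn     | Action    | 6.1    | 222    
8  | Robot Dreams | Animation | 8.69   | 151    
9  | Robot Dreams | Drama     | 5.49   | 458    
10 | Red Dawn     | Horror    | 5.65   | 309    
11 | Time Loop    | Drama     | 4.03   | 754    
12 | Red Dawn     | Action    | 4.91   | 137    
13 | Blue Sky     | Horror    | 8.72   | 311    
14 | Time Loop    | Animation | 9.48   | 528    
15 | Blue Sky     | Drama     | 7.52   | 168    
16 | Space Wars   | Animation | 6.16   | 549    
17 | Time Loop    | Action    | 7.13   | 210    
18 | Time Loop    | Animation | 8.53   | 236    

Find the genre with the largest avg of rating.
SELECT genre, AVG(rating) as val
FROM movies
GROUP BY genre
ORDER BY val DESC
LIMIT 1

Result: Animation with avg(rating) = 8.34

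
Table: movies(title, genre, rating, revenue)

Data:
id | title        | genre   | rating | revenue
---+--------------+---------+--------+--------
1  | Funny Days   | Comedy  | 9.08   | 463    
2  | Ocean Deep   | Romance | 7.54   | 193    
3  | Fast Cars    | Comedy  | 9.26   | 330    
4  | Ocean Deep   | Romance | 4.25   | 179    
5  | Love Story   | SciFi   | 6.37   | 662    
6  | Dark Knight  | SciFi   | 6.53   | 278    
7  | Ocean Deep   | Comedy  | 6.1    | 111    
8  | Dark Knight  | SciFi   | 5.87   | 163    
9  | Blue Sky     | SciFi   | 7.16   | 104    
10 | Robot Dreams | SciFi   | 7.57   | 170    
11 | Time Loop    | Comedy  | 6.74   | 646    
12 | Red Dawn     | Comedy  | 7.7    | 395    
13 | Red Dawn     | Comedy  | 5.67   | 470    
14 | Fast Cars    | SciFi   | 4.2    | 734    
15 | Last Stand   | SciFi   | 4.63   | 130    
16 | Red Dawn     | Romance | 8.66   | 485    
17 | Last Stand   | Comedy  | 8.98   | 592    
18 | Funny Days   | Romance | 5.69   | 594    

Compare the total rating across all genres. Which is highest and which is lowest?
SELECT genre, SUM(rating)
FROM movies
GROUP BY genre
ORDER BY SUM(rating)

All groups:
  Romance: 26.14
  SciFi: 42.33
  Comedy: 53.53

Highest: Comedy (53.53)
Lowest: Romance (26.14)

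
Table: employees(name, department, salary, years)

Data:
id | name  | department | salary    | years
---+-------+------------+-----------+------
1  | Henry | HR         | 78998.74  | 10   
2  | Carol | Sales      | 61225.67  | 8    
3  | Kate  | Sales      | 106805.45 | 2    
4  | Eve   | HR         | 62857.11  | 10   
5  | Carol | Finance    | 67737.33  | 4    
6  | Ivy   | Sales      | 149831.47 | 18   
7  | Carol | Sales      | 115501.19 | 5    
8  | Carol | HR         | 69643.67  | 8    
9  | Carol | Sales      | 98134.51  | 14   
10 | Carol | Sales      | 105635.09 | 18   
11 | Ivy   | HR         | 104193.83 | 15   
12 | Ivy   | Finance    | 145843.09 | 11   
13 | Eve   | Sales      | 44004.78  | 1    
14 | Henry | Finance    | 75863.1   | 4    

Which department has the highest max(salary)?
SELECT department, MAX(salary) as val
FROM employees
GROUP BY department
ORDER BY val DESC
LIMIT 1

Result: Sales with max(salary) = 149831.47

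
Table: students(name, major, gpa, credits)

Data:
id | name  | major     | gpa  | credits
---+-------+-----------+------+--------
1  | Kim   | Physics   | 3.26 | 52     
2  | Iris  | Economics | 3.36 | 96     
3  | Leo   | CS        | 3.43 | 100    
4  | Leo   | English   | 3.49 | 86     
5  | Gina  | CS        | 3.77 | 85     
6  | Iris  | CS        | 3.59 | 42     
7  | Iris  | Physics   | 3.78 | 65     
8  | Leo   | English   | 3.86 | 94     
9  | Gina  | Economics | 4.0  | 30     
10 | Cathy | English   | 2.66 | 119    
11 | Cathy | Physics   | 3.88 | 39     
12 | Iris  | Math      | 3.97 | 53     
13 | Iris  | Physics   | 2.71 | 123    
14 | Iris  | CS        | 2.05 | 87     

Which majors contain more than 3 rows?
SELECT major, COUNT(*) as cnt
FROM students
GROUP BY major
HAVING COUNT(*) > 3

Result:
  CS: 4
  Physics: 4

Note: HAVING filters groups after aggregation, WHERE filters rows before.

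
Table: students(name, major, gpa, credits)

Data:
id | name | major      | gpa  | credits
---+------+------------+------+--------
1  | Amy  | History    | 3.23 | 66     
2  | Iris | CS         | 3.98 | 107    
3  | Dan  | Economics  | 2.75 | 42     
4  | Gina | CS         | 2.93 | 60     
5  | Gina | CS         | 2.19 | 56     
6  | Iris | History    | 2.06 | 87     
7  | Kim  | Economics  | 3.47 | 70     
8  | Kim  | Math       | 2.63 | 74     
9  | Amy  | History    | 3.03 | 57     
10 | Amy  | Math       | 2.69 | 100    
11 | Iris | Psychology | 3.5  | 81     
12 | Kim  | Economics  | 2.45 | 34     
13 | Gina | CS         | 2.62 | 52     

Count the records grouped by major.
SELECT major, COUNT(*) as count
FROM students
GROUP BY major

Result:
  CS: 4
  Economics: 3
  History: 3
  Math: 2
  Psychology: 1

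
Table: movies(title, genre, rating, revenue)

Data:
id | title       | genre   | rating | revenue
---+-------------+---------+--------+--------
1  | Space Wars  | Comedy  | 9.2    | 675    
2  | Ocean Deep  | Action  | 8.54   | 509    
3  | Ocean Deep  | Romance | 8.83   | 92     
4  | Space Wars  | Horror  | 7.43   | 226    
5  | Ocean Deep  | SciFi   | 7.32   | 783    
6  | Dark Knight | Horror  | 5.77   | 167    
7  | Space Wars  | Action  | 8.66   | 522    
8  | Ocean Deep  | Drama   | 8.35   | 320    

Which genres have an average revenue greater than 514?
SELECT genre, AVG(revenue)
FROM movies
GROUP BY genre
HAVING AVG(revenue) > 514

Result:
  Action: avg=515.50
  Comedy: avg=675.00
  SciFi: avg=783.00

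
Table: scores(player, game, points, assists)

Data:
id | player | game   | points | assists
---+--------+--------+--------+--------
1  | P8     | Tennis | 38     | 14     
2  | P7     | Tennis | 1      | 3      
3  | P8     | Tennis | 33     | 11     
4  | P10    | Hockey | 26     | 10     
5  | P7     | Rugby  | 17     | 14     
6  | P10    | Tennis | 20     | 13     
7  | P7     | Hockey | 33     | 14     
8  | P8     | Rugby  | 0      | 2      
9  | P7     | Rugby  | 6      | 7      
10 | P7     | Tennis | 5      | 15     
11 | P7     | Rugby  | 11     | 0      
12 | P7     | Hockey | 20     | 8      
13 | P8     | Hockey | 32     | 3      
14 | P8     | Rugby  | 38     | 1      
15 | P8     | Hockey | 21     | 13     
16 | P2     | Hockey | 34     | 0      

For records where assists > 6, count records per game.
SELECT game, COUNT(*)
FROM scores
WHERE assists > 6
GROUP BY game

Note: WHERE filters rows before grouping.

Result:
  Hockey: 4
  Rugby: 2
  Tennis: 4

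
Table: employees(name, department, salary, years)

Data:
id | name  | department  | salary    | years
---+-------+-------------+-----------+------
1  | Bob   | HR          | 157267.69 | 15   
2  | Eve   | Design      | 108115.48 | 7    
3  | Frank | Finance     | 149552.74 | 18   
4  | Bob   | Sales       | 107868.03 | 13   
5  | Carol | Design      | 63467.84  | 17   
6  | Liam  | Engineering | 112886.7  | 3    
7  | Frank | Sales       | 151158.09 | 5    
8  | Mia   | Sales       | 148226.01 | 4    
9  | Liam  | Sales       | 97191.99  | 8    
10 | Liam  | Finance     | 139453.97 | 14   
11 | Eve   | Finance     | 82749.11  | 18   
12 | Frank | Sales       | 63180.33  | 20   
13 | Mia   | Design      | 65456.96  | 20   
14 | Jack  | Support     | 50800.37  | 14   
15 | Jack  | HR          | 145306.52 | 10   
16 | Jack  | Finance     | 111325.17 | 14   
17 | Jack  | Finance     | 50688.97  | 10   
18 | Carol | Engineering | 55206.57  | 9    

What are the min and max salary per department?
SELECT department, MIN(salary), MAX(salary)
FROM employees
GROUP BY department

Result:
  Design: min=63467.84, max=108115.48
  Engineering: min=55206.57, max=112886.70
  Finance: min=50688.97, max=149552.74
  HR: min=145306.52, max=157267.69
  Sales: min=63180.33, max=151158.09
  Support: min=50800.37, max=50800.37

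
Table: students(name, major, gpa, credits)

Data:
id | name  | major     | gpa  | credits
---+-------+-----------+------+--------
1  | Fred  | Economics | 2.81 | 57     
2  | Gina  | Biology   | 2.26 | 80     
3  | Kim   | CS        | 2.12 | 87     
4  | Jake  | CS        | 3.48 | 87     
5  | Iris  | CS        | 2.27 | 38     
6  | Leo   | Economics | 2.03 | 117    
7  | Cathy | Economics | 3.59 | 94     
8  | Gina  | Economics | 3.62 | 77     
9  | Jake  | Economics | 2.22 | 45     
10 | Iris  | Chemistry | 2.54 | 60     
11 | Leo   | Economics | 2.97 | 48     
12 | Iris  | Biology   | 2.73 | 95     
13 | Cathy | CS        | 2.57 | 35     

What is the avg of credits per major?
SELECT major, AVG(credits) as result
FROM students
GROUP BY major

Result:
  Biology: 87.50
  CS: 61.75
  Chemistry: 60.00
  Economics: 73.00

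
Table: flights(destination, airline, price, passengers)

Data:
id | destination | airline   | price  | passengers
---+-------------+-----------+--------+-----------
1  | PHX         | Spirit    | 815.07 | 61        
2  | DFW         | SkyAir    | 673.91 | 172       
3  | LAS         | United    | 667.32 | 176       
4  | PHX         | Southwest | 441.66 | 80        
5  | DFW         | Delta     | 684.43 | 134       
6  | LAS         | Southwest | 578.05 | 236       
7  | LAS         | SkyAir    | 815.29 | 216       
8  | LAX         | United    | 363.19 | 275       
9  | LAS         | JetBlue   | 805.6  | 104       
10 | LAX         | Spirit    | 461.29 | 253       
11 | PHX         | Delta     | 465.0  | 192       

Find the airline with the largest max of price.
SELECT airline, MAX(price) as val
FROM flights
GROUP BY airline
ORDER BY val DESC
LIMIT 1

Result: SkyAir with max(price) = 815.29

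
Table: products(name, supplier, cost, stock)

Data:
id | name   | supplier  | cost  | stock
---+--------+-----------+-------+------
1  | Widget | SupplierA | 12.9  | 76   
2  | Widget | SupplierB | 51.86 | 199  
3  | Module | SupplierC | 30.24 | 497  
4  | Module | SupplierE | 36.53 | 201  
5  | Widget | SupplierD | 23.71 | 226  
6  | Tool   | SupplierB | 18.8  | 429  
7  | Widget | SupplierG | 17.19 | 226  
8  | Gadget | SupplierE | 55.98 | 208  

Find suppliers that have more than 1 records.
SELECT supplier, COUNT(*) as cnt
FROM products
GROUP BY supplier
HAVING COUNT(*) > 1

Result:
  SupplierB: 2
  SupplierE: 2

Note: HAVING filters groups after aggregation, WHERE filters rows before.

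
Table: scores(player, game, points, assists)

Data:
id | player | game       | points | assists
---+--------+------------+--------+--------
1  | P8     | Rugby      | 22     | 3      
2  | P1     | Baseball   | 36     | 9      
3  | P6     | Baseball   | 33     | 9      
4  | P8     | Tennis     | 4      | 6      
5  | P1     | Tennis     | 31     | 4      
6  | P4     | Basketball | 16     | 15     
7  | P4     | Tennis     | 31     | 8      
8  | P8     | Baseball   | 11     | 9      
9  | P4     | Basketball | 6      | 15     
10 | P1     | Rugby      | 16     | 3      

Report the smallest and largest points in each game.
SELECT game, MIN(points), MAX(points)
FROM scores
GROUP BY game

Result:
  Baseball: min=11, max=36
  Basketball: min=6, max=16
  Rugby: min=16, max=22
  Tennis: min=4, max=31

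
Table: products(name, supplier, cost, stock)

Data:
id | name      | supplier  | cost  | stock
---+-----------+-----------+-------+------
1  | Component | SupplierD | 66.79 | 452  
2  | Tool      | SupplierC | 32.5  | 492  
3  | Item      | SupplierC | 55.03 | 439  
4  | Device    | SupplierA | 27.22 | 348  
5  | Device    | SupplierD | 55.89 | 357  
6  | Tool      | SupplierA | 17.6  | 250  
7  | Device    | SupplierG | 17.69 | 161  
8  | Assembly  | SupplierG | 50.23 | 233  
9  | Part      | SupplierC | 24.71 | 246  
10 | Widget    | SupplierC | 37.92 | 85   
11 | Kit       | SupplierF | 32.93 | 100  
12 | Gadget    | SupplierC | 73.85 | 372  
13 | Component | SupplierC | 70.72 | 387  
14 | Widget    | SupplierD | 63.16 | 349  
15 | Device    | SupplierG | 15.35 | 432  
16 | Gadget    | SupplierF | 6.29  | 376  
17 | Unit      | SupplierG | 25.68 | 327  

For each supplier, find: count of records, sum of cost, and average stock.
SELECT supplier,
       COUNT(*) as cnt,
       SUM(cost) as total_cost,
       AVG(stock) as avg_stock
FROM products
GROUP BY supplier

Result:
  SupplierA: 2 records, 44.82 total cost, 299.00 avg stock
  SupplierC: 6 records, 294.73 total cost, 336.83 avg stock
  SupplierD: 3 records, 185.84 total cost, 386.00 avg stock
  SupplierF: 2 records, 39.22 total cost, 238.00 avg stock
  SupplierG: 4 records, 108.95 total cost, 288.25 avg stock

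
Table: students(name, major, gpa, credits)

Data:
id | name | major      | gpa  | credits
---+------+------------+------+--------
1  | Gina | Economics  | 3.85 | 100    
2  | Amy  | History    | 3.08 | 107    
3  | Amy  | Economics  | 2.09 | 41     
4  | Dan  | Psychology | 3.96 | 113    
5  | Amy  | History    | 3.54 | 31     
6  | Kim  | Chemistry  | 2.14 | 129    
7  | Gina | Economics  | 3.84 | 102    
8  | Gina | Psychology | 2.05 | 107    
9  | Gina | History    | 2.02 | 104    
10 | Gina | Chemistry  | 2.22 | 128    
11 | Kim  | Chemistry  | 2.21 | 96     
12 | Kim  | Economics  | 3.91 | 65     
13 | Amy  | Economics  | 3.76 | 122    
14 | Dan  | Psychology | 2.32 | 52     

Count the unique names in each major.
SELECT major, COUNT(DISTINCT name)
FROM students
GROUP BY major

Result:
  Chemistry: 2 distinct
  Economics: 3 distinct
  History: 2 distinct
  Psychology: 2 distinct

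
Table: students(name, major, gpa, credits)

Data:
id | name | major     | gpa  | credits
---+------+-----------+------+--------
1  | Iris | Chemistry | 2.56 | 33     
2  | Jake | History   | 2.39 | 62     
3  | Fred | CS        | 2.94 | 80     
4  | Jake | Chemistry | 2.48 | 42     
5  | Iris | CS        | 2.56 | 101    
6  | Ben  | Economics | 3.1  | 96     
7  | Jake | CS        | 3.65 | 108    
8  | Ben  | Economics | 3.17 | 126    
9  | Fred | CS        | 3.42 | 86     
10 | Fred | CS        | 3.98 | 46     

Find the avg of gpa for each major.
SELECT major, AVG(gpa) as result
FROM students
GROUP BY major

Result:
  CS: 3.31
  Chemistry: 2.52
  Economics: 3.14
  History: 2.39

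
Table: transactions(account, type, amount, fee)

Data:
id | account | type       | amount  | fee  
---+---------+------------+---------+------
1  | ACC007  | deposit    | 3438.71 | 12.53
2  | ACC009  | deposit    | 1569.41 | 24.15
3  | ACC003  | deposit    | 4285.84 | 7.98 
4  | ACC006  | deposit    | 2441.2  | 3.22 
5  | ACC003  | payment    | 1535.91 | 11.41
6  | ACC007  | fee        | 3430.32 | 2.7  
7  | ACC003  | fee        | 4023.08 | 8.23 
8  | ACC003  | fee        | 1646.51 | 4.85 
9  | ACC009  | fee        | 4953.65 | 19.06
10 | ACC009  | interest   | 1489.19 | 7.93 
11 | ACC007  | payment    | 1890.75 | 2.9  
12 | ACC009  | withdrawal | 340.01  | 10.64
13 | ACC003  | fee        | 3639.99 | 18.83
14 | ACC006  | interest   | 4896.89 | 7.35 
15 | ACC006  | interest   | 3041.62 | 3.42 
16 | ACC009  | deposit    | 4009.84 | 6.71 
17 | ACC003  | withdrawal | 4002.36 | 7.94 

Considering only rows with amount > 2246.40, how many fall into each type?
SELECT type, COUNT(*)
FROM transactions
WHERE amount > 2246.40
GROUP BY type

Note: WHERE filters rows before grouping.

Result:
  deposit: 4
  fee: 4
  interest: 2
  withdrawal: 1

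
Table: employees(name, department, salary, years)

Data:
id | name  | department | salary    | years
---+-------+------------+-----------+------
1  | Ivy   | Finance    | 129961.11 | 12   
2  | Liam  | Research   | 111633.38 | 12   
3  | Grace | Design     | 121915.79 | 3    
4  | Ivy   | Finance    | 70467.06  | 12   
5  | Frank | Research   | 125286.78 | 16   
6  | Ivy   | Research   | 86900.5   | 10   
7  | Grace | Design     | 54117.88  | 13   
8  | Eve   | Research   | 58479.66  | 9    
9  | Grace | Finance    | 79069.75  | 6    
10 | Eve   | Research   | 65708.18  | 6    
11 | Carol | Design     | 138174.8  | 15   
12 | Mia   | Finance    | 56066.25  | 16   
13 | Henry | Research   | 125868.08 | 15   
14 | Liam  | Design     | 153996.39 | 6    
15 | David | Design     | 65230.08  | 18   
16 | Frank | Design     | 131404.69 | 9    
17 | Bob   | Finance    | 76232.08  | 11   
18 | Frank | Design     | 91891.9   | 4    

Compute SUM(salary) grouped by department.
SELECT department, SUM(salary) as result
FROM employees
GROUP BY department

Result:
  Design: 756731.53
  Finance: 411796.25
  Research: 573876.58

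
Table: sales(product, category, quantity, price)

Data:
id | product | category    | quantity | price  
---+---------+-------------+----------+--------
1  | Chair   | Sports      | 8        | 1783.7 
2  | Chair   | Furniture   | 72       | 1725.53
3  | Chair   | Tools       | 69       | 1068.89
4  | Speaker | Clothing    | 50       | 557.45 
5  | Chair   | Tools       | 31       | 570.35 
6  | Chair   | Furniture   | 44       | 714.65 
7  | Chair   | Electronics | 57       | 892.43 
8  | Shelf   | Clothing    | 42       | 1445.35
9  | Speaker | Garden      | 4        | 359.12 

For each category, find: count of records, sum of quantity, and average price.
SELECT category,
       COUNT(*) as cnt,
       SUM(quantity) as total_quantity,
       AVG(price) as avg_price
FROM sales
GROUP BY category

Result:
  Clothing: 2 records, 92 total quantity, 1001.40 avg price
  Electronics: 1 records, 57 total quantity, 892.43 avg price
  Furniture: 2 records, 116 total quantity, 1220.09 avg price
  Garden: 1 records, 4 total quantity, 359.12 avg price
  Sports: 1 records, 8 total quantity, 1783.70 avg price
  Tools: 2 records, 100 total quantity, 819.62 avg price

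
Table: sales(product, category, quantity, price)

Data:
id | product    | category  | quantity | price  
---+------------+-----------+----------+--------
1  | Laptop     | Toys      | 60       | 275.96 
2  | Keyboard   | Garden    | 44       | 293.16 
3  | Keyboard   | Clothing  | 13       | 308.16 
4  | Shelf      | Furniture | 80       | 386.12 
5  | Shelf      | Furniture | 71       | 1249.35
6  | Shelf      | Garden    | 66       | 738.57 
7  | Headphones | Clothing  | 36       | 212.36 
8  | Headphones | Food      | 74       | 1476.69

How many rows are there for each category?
SELECT category, COUNT(*) as count
FROM sales
GROUP BY category

Result:
  Clothing: 2
  Food: 1
  Furniture: 2
  Garden: 2
  Toys: 1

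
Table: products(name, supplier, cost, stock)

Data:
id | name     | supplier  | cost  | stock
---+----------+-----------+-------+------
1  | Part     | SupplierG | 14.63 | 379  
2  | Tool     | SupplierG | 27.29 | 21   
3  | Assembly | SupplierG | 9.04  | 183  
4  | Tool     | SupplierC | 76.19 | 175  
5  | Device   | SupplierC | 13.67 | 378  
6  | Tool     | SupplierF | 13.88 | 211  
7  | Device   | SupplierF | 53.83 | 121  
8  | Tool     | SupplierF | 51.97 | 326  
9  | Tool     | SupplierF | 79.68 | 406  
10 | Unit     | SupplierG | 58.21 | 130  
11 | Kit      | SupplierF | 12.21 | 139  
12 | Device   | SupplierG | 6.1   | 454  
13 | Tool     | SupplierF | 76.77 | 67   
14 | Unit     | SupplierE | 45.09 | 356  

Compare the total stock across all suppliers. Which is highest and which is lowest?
SELECT supplier, SUM(stock)
FROM products
GROUP BY supplier
ORDER BY SUM(stock)

All groups:
  SupplierE: 356
  SupplierC: 553
  SupplierG: 1167
  SupplierF: 1270

Highest: SupplierF (1270)
Lowest: SupplierE (356)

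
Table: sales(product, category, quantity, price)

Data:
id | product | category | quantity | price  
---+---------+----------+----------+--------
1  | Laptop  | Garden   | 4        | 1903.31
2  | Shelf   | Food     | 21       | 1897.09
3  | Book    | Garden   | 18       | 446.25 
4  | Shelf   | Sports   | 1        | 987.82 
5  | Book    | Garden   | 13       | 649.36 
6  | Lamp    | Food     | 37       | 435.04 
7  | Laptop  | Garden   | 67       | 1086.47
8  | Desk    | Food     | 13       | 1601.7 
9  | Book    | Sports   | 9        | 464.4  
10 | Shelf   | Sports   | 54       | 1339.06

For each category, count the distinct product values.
SELECT category, COUNT(DISTINCT product)
FROM sales
GROUP BY category

Result:
  Food: 3 distinct
  Garden: 2 distinct
  Sports: 2 distinct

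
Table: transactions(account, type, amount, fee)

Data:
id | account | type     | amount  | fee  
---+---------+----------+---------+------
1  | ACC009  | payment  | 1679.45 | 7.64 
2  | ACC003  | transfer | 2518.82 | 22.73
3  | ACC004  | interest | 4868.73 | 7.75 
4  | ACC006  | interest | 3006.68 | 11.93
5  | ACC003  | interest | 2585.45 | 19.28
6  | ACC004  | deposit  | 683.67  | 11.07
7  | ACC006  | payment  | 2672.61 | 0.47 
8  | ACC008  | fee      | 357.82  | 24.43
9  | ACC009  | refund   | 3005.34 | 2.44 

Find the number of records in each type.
SELECT type, COUNT(*) as count
FROM transactions
GROUP BY type

Result:
  deposit: 1
  fee: 1
  interest: 3
  payment: 2
  refund: 1
  transfer: 1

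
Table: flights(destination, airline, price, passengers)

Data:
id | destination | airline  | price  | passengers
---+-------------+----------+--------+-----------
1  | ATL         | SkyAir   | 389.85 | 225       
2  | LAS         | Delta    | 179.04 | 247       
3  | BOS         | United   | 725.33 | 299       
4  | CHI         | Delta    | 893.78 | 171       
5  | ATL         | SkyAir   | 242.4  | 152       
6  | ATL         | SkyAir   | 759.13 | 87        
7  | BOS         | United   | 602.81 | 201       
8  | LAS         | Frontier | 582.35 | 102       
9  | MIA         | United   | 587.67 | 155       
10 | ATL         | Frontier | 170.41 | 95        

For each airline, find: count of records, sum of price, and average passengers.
SELECT airline,
       COUNT(*) as cnt,
       SUM(price) as total_price,
       AVG(passengers) as avg_passengers
FROM flights
GROUP BY airline

Result:
  Delta: 2 records, 1072.82 total price, 209.00 avg passengers
  Frontier: 2 records, 752.76 total price, 98.50 avg passengers
  SkyAir: 3 records, 1391.38 total price, 154.67 avg passengers
  United: 3 records, 1915.81 total price, 218.33 avg passengers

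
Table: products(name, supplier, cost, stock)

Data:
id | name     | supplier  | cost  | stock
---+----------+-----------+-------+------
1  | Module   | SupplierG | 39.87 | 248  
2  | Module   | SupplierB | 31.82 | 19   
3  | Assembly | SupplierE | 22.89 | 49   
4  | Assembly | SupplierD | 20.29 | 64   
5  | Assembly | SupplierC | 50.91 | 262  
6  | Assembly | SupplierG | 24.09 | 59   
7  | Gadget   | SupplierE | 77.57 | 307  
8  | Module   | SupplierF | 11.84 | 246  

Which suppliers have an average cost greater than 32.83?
SELECT supplier, AVG(cost)
FROM products
GROUP BY supplier
HAVING AVG(cost) > 32.83

Result:
  SupplierC: avg=50.91
  SupplierE: avg=50.23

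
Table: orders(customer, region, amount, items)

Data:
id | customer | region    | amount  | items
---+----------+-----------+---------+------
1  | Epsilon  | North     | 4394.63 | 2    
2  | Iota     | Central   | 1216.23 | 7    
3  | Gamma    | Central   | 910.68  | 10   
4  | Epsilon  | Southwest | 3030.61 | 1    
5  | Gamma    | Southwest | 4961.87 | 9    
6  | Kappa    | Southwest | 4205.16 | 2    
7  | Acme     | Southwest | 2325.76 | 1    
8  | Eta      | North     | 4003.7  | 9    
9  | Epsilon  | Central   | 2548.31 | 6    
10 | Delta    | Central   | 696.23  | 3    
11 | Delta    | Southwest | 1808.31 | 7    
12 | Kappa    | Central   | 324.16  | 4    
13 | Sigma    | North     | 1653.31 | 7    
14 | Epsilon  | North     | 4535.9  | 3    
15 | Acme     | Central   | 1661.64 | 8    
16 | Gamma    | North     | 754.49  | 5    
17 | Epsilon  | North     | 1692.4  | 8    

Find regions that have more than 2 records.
SELECT region, COUNT(*) as cnt
FROM orders
GROUP BY region
HAVING COUNT(*) > 2

Result:
  Central: 6
  North: 6
  Southwest: 5

Note: HAVING filters groups after aggregation, WHERE filters rows before.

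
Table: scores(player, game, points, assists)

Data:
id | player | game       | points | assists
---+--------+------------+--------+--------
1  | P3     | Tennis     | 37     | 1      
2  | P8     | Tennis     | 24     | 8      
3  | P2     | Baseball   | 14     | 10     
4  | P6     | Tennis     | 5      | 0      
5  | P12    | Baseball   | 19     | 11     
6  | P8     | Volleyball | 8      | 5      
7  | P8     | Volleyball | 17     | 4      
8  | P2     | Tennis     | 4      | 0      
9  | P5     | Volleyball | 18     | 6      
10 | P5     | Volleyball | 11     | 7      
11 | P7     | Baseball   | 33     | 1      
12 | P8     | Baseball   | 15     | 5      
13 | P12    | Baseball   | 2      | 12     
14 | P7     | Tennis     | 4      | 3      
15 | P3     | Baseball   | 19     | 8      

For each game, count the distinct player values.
SELECT game, COUNT(DISTINCT player)
FROM scores
GROUP BY game

Result:
  Baseball: 5 distinct
  Tennis: 5 distinct
  Volleyball: 2 distinct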